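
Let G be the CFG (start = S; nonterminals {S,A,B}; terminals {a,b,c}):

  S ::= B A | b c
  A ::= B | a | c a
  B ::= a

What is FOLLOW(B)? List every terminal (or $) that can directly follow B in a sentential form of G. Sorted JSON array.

FIRST iteration:
round 1:
  A via A→a: +{a}
  A via A→c a: +{c}
  B via B→a: +{a}
  S via S→B A: +{a}
  S via S→b c: +{b}
  FIRST[S]={a,b}  FIRST[A]={a,c}  FIRST[B]={a}
round 2: (stable)
  FIRST[S]={a,b}  FIRST[A]={a,c}  FIRST[B]={a}

FOLLOW iteration:
FOLLOW(S) := {$}
round 1:
  S→B A: FOLLOW(B) ⊇ FIRST(A) = {a,c}; new: +{a,c}
  S→B A: FOLLOW(A) ⊇ FOLLOW(S) ⊇ {$}; new: +{$}
  FOLLOW(S)={$}  FOLLOW(A)={$}  FOLLOW(B)={a,c}
round 2:
  A→B: FOLLOW(B) ⊇ FOLLOW(A) ⊇ {$}; new: +{$}
  FOLLOW(S)={$}  FOLLOW(A)={$}  FOLLOW(B)={$,a,c}
round 3: (stable)
  FOLLOW(S)={$}  FOLLOW(A)={$}  FOLLOW(B)={$,a,c}

FOLLOW(B) = ["$", "a", "c"]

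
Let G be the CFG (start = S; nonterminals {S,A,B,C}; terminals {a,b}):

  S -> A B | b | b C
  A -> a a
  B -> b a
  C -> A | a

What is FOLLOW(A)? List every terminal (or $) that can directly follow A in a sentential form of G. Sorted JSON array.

Compute FIRST by fixpoint:
iter 1:
  A via A→a a: +{a}
  B via B→b a: +{b}
  C via C→A: +{a}
  S via S→A B: +{a}
  S via S→b: +{b}
  FIRST(S)={a,b}  FIRST(A)={a}  FIRST(B)={b}  FIRST(C)={a}
iter 2: (stable)
  FIRST(S)={a,b}  FIRST(A)={a}  FIRST(B)={b}  FIRST(C)={a}

Compute FOLLOW by fixpoint:
initialize: $ ∈ FOLLOW(S)
iter 1:
  S→A B: FOLLOW(A) ⊇ FIRST(B) = {b}; new: +{b}
  S→A B: FOLLOW(B) ⊇ FOLLOW(S) ⊇ {$}; new: +{$}
  S→b C: FOLLOW(C) ⊇ FOLLOW(S) ⊇ {$}; new: +{$}
  S: {$}  A: {b}  B: {$}  C: {$}
iter 2:
  C→A: FOLLOW(A) ⊇ FOLLOW(C) ⊇ {$}; new: +{$}
  S: {$}  A: {$,b}  B: {$}  C: {$}
iter 3: (no change)
  S: {$}  A: {$,b}  B: {$}  C: {$}

FOLLOW(A) = ["$", "b"]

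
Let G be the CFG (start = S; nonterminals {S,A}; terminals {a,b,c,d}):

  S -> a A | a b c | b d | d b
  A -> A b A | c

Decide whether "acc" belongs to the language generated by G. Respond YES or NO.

CNF form of G:
  S -> T0 T3 | T1 A | T1 X5 | T3 T0
  A -> A X4 | c
  T0 -> b
  T1 -> a
  T2 -> c
  T3 -> d
  X4 -> T0 A
  X5 -> T0 T2

CYK table (by increasing span):
  [0..0]={T1}  "a"  orig:{}
  [1..1]={A,T2}  "c"  orig:{A}
  [2..2]={A,T2}  "c"  orig:{A}
  [0..1]={S}  "ac"
  [1..2]=∅  "cc"
  [0..2]=∅  "acc"

S ∉ T[0,2] ⇒ NO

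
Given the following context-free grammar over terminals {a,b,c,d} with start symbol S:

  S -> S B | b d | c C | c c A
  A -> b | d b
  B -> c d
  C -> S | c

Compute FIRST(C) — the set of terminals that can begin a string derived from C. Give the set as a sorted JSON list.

FIRST iteration:
round 1:
  A via A→b: +{b}
  A via A→d b: +{d}
  B via B→c d: +{c}
  C via C→c: +{c}
  S via S→b d: +{b}
  S via S→c C: +{c}
  FIRST[S]={b,c}  FIRST[A]={b,d}  FIRST[B]={c}  FIRST[C]={c}
round 2:
  C via C→S: +{b}
  FIRST[S]={b,c}  FIRST[A]={b,d}  FIRST[B]={c}  FIRST[C]={b,c}
round 3: (stable)
  FIRST[S]={b,c}  FIRST[A]={b,d}  FIRST[B]={c}  FIRST[C]={b,c}

FIRST(C) = ["b", "c"]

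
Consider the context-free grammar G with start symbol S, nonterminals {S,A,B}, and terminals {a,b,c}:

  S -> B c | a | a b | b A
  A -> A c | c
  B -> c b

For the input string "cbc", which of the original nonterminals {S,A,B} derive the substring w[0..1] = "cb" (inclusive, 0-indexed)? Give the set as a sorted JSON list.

CNF form of G:
  S -> B T0 | T1 A | T2 T1 | a
  A -> A T0 | c
  B -> T0 T1
  T0 -> c
  T1 -> b
  T2 -> a

Fill CYK table bottom-up, restricted to cells inside w[0..1]:
  cell(0,0) c: {A,T0}  orig:{A}
  cell(1,1) b: {T1}  orig:{}
  cell(0,1) cb: {B}

Original NTs in T[0,1] deriving "cb": ["B"]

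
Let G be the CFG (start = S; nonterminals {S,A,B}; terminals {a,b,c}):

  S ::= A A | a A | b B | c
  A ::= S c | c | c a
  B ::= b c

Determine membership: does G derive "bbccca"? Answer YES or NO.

CNF form of G:
  S -> A A | T1 A | T2 B | c
  A -> S T0 | T0 T1 | c
  B -> T2 T0
  T0 -> c
  T1 -> a
  T2 -> b

Fill CYK table bottom-up:
  cell(0,0) b: {T2}  orig:{}
  cell(1,1) b: {T2}  orig:{}
  cell(2,2) c: {A,S,T0}  orig:{A,S}
  cell(3,3) c: {A,S,T0}  orig:{A,S}
  cell(4,4) c: {A,S,T0}  orig:{A,S}
  cell(5,5) a: {T1}  orig:{}
  cell(0,1) bb: ∅
  cell(1,2) bc: {B}
  cell(2,3) cc: {A,S}
  cell(3,4) cc: {A,S}
  cell(4,5) ca: {A}
  cell(0,2) bbc: {S}
  cell(1,3) bcc: ∅
  cell(2,4) ccc: {A,S}
  cell(3,5) cca: {S}
  cell(0,3) bbcc: {A}
  cell(1,4) bccc: ∅
  cell(2,5) ccca: {S}
  cell(0,4) bbccc: {S}
  cell(1,5) bccca: ∅
  cell(0,5) bbccca: {S}

S ∈ T[0,5] ⇒ YES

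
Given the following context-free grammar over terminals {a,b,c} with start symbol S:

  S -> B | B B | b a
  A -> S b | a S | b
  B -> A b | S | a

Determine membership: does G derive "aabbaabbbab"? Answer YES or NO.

Convert to CNF:
  S -> A T0 | B B | T0 T1 | a
  A -> S T0 | T1 S | b
  B -> A T0 | B B | T0 T1 | a
  T0 -> b
  T1 -> a

CYK fill:
  cell(0,0) a: {B,S,T1}  orig:{B,S}
  cell(1,1) a: {B,S,T1}  orig:{B,S}
  cell(2,2) b: {A,T0}  orig:{A}
  cell(3,3) b: {A,T0}  orig:{A}
  cell(4,4) a: {B,S,T1}  orig:{B,S}
  cell(5,5) a: {B,S,T1}  orig:{B,S}
  cell(6,6) b: {A,T0}  orig:{A}
  cell(7,7) b: {A,T0}  orig:{A}
  cell(8,8) b: {A,T0}  orig:{A}
  cell(9,9) a: {B,S,T1}  orig:{B,S}
  cell(10,10) b: {A,T0}  orig:{A}
  cell(0,1) aa: {A,B,S}
  cell(1,2) ab: {A}
  cell(2,3) bb: {B,S}
  cell(3,4) ba: {B,S}
  cell(4,5) aa: {A,B,S}
  cell(5,6) ab: {A}
  cell(6,7) bb: {B,S}
  cell(7,8) bb: {B,S}
  cell(8,9) ba: {B,S}
  cell(9,10) ab: {A}
  cell(0,2) aab: {A,B,S}
  cell(1,3) abb: {A,B,S}
  cell(2,4) bba: {B,S}
  cell(3,5) baa: {B,S}
  cell(4,6) aab: {A,B,S}
  cell(5,7) abb: {A,B,S}
  cell(6,8) bbb: {A}
  cell(7,9) bba: {B,S}
  cell(8,10) bab: {A}
  cell(0,3) aabb: {A,B,S}
  cell(1,4) abba: {A,B,S}
  cell(2,5) bbaa: {B,S}
  cell(3,6) baab: {A}
  cell(4,7) aabb: {A,B,S}
  cell(5,8) abbb: {A,B,S}
  cell(6,9) bbba: {B,S}
  cell(7,10) bbab: {A}
  cell(0,4) aabba: {A,B,S}
  cell(1,5) abbaa: {A,B,S}
  cell(2,6) bbaab: {A,B,S}
  cell(3,7) baabb: {B,S}
  cell(4,8) aabbb: {A,B,S}
  cell(5,9) abbba: {A,B,S}
  cell(6,10) bbbab: {A}
  cell(0,5) aabbaa: {A,B,S}
  cell(1,6) abbaab: {A,B,S}
  cell(2,7) bbaabb: {A,B,S}
  cell(3,8) baabbb: {A,B,S}
  cell(4,9) aabbba: {A,B,S}
  cell(5,10) abbbab: {A,B,S}
  cell(0,6) aabbaab: {A,B,S}
  cell(1,7) abbaabb: {A,B,S}
  cell(2,8) bbaabbb: {A,B,S}
  cell(3,9) baabbba: {B,S}
  cell(4,10) aabbbab: {A,B,S}
  cell(0,7) aabbaabb: {A,B,S}
  cell(1,8) abbaabbb: {A,B,S}
  cell(2,9) bbaabbba: {B,S}
  cell(3,10) baabbbab: {A,B,S}
  cell(0,8) aabbaabbb: {A,B,S}
  cell(1,9) abbaabbba: {A,B,S}
  cell(2,10) bbaabbbab: {A,B,S}
  cell(0,9) aabbaabbba: {A,B,S}
  cell(1,10) abbaabbbab: {A,B,S}
  cell(0,10) aabbaabbbab: {A,B,S}

S ∈ T[0,10] ⇒ YES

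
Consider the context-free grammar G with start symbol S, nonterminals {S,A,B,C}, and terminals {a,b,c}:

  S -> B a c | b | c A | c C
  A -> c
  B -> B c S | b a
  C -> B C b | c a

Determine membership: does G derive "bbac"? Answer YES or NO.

CNF form of G:
  S -> B X5 | T0 A | T0 C | b
  A -> c
  B -> B X3 | T1 T2
  C -> B X4 | T0 T2
  T0 -> c
  T1 -> b
  T2 -> a
  X3 -> T0 S
  X4 -> C T1
  X5 -> T2 T0

Fill CYK table bottom-up:
  [0..0]={S,T1}  "b"  orig:{S}
  [1..1]={S,T1}  "b"  orig:{S}
  [2..2]={T2}  "a"  orig:{}
  [3..3]={A,T0}  "c"  orig:{A}
  [0..1]=∅  "bb"
  [1..2]={B}  "ba"
  [2..3]={X5}  "ac"  orig:{}
  [0..2]=∅  "bba"
  [1..3]=∅  "bac"
  [0..3]=∅  "bbac"

S ∉ T[0,3] ⇒ NO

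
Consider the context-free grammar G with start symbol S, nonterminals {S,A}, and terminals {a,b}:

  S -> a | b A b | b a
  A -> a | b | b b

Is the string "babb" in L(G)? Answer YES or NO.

Convert to CNF:
  S -> T0 T1 | T0 X2 | a
  A -> T0 T0 | a | b
  T0 -> b
  T1 -> a
  X2 -> A T0

Fill CYK table bottom-up:
  T[0,0] 'b' = {A,T0}  orig:{A}
  T[1,1] 'a' = {A,S,T1}  orig:{A,S}
  T[2,2] 'b' = {A,T0}  orig:{A}
  T[3,3] 'b' = {A,T0}  orig:{A}
  T[0,1] 'ba' = {S}
  T[1,2] 'ab' = {X2}  orig:{}
  T[2,3] 'bb' = {A,X2}  orig:{A}
  T[0,2] 'bab' = {S}
  T[1,3] 'abb' = ∅
  T[0,3] 'babb' = ∅

S ∉ T[0,3] ⇒ NO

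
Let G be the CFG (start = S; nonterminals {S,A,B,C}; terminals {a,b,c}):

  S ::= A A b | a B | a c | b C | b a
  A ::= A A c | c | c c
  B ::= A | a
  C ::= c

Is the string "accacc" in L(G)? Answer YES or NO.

Convert to CNF:
  S -> A X5 | T1 C | T1 T2 | T2 B | T2 T0
  A -> A X3 | T0 T0 | c
  B -> A X4 | T0 T0 | a | c
  C -> c
  T0 -> c
  T1 -> b
  T2 -> a
  X3 -> A T0
  X4 -> A T0
  X5 -> A T1

CYK table (by increasing span):
  cell(0,0) a: {B,T2}  orig:{B}
  cell(1,1) c: {A,B,C,T0}  orig:{A,B,C}
  cell(2,2) c: {A,B,C,T0}  orig:{A,B,C}
  cell(3,3) a: {B,T2}  orig:{B}
  cell(4,4) c: {A,B,C,T0}  orig:{A,B,C}
  cell(5,5) c: {A,B,C,T0}  orig:{A,B,C}
  cell(0,1) ac: {S}
  cell(1,2) cc: {A,B,X3,X4}  orig:{A,B}
  cell(2,3) ca: ∅
  cell(3,4) ac: {S}
  cell(4,5) cc: {A,B,X3,X4}  orig:{A,B}
  cell(0,2) acc: {S}
  cell(1,3) cca: ∅
  cell(2,4) cac: ∅
  cell(3,5) acc: {S}
  cell(0,3) acca: ∅
  cell(1,4) ccac: ∅
  cell(2,5) cacc: ∅
  cell(0,4) accac: ∅
  cell(1,5) ccacc: ∅
  cell(0,5) accacc: ∅

S ∉ T[0,5] ⇒ NO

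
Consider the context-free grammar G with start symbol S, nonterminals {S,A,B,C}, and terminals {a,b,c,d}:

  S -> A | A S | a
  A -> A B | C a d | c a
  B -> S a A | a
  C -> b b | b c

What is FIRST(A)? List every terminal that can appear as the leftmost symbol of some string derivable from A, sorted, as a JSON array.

FIRST sets, iterate to fixpoint:
pass 1:
  A via A→c a: +{c}
  B via B→a: +{a}
  C via C→b b: +{b}
  S via S→A: +{c}
  S via S→a: +{a}
  S: {a,c}  A: {c}  B: {a}  C: {b}
pass 2:
  A via A→C a d: +{b}
  B via B→S a A: +{c}
  S via S→A: +{b}
  S: {a,b,c}  A: {b,c}  B: {a,c}  C: {b}
pass 3:
  B via B→S a A: +{b}
  S: {a,b,c}  A: {b,c}  B: {a,b,c}  C: {b}
pass 4: done
  S: {a,b,c}  A: {b,c}  B: {a,b,c}  C: {b}

FIRST(A) = ["b", "c"]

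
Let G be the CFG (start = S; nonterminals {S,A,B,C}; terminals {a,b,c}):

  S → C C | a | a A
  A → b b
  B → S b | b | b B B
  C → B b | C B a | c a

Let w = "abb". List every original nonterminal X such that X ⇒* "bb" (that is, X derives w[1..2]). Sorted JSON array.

CNF form of G:
  S -> C C | T1 A | a
  A -> T0 T0
  B -> S T0 | T0 X3 | b
  C -> B T0 | C X4 | T2 T1
  T0 -> b
  T1 -> a
  T2 -> c
  X3 -> B B
  X4 -> B T1

Fill CYK table bottom-up (cells [i..j] with 1 ≤ i ≤ j ≤ 2 only):
  cell(1,1) b: {B,T0}  orig:{B}
  cell(2,2) b: {B,T0}  orig:{B}
  cell(1,2) bb: {A,C,X3}  orig:{A,C}

Original NTs in T[1,2] deriving "bb": ["A", "C"]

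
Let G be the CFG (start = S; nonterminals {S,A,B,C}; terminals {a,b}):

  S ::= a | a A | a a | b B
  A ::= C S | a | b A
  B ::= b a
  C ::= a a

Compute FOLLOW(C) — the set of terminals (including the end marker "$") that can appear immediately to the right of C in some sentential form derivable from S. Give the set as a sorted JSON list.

FIRST iteration:
round 1:
  A via A→a: +{a}
  A via A→b A: +{b}
  B via B→b a: +{b}
  C via C→a a: +{a}
  S via S→a: +{a}
  S via S→b B: +{b}
  FIRST[S]={a,b}  FIRST[A]={a,b}  FIRST[B]={b}  FIRST[C]={a}
round 2: (stable)
  FIRST[S]={a,b}  FIRST[A]={a,b}  FIRST[B]={b}  FIRST[C]={a}

FOLLOW sets:
seed FOLLOW(S) with $
[1]
  A→C S: FOLLOW(C) ⊇ FIRST(S) = {a,b}; new: +{a,b}
  S→a A: FOLLOW(A) ⊇ FOLLOW(S) ⊇ {$}; new: +{$}
  S→b B: FOLLOW(B) ⊇ FOLLOW(S) ⊇ {$}; new: +{$}
  FOLLOW(S)={$}  FOLLOW(A)={$}  FOLLOW(B)={$}  FOLLOW(C)={a,b}
[2] (no change)
  FOLLOW(S)={$}  FOLLOW(A)={$}  FOLLOW(B)={$}  FOLLOW(C)={a,b}

FOLLOW(C) = ["a", "b"]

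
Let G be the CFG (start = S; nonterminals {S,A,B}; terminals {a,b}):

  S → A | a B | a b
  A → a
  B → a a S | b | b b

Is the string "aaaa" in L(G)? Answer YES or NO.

Convert to CNF:
  S -> T0 B | T0 T1 | a
  A -> a
  B -> T0 X2 | T1 T1 | b
  T0 -> a
  T1 -> b
  X2 -> T0 S

CYK table (by increasing span):
  T[0,0] 'a' = {A,S,T0}  orig:{A,S}
  T[1,1] 'a' = {A,S,T0}  orig:{A,S}
  T[2,2] 'a' = {A,S,T0}  orig:{A,S}
  T[3,3] 'a' = {A,S,T0}  orig:{A,S}
  T[0,1] 'aa' = {X2}  orig:{}
  T[1,2] 'aa' = {X2}  orig:{}
  T[2,3] 'aa' = {X2}  orig:{}
  T[0,2] 'aaa' = {B}
  T[1,3] 'aaa' = {B}
  T[0,3] 'aaaa' = {S}

S ∈ T[0,3] ⇒ YES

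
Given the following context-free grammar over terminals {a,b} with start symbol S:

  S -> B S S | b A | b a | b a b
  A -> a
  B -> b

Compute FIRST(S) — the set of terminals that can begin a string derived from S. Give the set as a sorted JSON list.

FIRST sets, iterate to fixpoint:
round 1:
  A via A→a: +{a}
  B via B→b: +{b}
  S via S→B S S: +{b}
  FIRST(S)={b}  FIRST(A)={a}  FIRST(B)={b}
round 2: (stable)
  FIRST(S)={b}  FIRST(A)={a}  FIRST(B)={b}

FIRST(S) = ["b"]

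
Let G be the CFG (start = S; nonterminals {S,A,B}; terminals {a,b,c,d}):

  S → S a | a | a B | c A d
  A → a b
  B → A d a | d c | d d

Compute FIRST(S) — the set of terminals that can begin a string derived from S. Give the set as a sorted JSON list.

Compute FIRST by fixpoint:
round 1:
  A via A→a b: +{a}
  B via B→A d a: +{a}
  B via B→d c: +{d}
  S via S→a: +{a}
  S via S→c A d: +{c}
  FIRST[S]={a,c}  FIRST[A]={a}  FIRST[B]={a,d}
round 2: (stable)
  FIRST[S]={a,c}  FIRST[A]={a}  FIRST[B]={a,d}

FIRST(S) = ["a", "c"]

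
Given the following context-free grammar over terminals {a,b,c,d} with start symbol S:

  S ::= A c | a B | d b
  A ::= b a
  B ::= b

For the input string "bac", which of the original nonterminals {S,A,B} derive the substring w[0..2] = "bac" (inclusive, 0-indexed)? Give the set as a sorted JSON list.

Convert to CNF:
  S -> A T2 | T1 B | T3 T0
  A -> T0 T1
  B -> b
  T0 -> b
  T1 -> a
  T2 -> c
  T3 -> d

CYK fill, restricted to cells inside w[0..2]:
  T[0,0] 'b' = {B,T0}  orig:{B}
  T[1,1] 'a' = {T1}  orig:{}
  T[2,2] 'c' = {T2}  orig:{}
  T[0,1] 'ba' = {A}
  T[1,2] 'ac' = ∅
  T[0,2] 'bac' = {S}

Original NTs in T[0,2] deriving "bac": ["S"]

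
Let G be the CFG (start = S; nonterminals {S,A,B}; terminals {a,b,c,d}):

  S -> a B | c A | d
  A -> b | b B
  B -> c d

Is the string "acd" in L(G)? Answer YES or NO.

Convert to CNF:
  S -> T1 A | T3 B | d
  A -> T0 B | b
  B -> T1 T2
  T0 -> b
  T1 -> c
  T2 -> d
  T3 -> a

CYK fill:
  [0..0]={T3}  "a"  orig:{}
  [1..1]={T1}  "c"  orig:{}
  [2..2]={S,T2}  "d"  orig:{S}
  [0..1]=∅  "ac"
  [1..2]={B}  "cd"
  [0..2]={S}  "acd"

S ∈ T[0,2] ⇒ YES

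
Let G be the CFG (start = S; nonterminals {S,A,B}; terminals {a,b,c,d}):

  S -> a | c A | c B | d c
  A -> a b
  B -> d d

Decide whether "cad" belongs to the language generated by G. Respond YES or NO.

Convert to CNF:
  S -> T2 T3 | T3 A | T3 B | a
  A -> T0 T1
  B -> T2 T2
  T0 -> a
  T1 -> b
  T2 -> d
  T3 -> c

CYK fill:
  T[0,0] 'c' = {T3}  orig:{}
  T[1,1] 'a' = {S,T0}  orig:{S}
  T[2,2] 'd' = {T2}  orig:{}
  T[0,1] 'ca' = ∅
  T[1,2] 'ad' = ∅
  T[0,2] 'cad' = ∅

S ∉ T[0,2] ⇒ NO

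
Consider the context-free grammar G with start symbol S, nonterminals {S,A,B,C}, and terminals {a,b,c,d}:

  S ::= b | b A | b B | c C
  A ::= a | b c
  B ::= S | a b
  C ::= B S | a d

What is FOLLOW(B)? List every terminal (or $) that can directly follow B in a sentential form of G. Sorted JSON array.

FIRST sets, iterate to fixpoint:
pass 1:
  A via A→a: +{a}
  A via A→b c: +{b}
  B via B→a b: +{a}
  C via C→B S: +{a}
  S via S→b: +{b}
  S via S→c C: +{c}
  FIRST[S]={b,c}  FIRST[A]={a,b}  FIRST[B]={a}  FIRST[C]={a}
pass 2:
  B via B→S: +{b,c}
  C via C→B S: +{b,c}
  FIRST[S]={b,c}  FIRST[A]={a,b}  FIRST[B]={a,b,c}  FIRST[C]={a,b,c}
pass 3: done
  FIRST[S]={b,c}  FIRST[A]={a,b}  FIRST[B]={a,b,c}  FIRST[C]={a,b,c}

Compute FOLLOW by fixpoint:
initialize: $ ∈ FOLLOW(S)
iter 1:
  C→B S: FOLLOW(B) ⊇ FIRST(S) = {b,c}; new: +{b,c}
  S→b A: FOLLOW(A) ⊇ FOLLOW(S) ⊇ {$}; new: +{$}
  S→b B: FOLLOW(B) ⊇ FOLLOW(S) ⊇ {$}; new: +{$}
  S→c C: FOLLOW(C) ⊇ FOLLOW(S) ⊇ {$}; new: +{$}
  FOLLOW[S]={$}  FOLLOW[A]={$}  FOLLOW[B]={$,b,c}  FOLLOW[C]={$}
iter 2:
  B→S: FOLLOW(S) ⊇ FOLLOW(B) ⊇ {$,b,c}; new: +{b,c}
  S→b A: FOLLOW(A) ⊇ FOLLOW(S) ⊇ {$,b,c}; new: +{b,c}
  S→c C: FOLLOW(C) ⊇ FOLLOW(S) ⊇ {$,b,c}; new: +{b,c}
  FOLLOW[S]={$,b,c}  FOLLOW[A]={$,b,c}  FOLLOW[B]={$,b,c}  FOLLOW[C]={$,b,c}
iter 3: (stable)
  FOLLOW[S]={$,b,c}  FOLLOW[A]={$,b,c}  FOLLOW[B]={$,b,c}  FOLLOW[C]={$,b,c}

FOLLOW(B) = ["$", "b", "c"]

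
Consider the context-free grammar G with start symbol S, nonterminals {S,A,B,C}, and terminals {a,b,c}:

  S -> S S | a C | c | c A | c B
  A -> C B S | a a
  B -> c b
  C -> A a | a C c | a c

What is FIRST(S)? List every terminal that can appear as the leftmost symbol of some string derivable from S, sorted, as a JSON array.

FIRST iteration:
round 1:
  A via A→a a: +{a}
  B via B→c b: +{c}
  C via C→A a: +{a}
  S via S→a C: +{a}
  S via S→c: +{c}
  FIRST(S)={a,c}  FIRST(A)={a}  FIRST(B)={c}  FIRST(C)={a}
round 2: done
  FIRST(S)={a,c}  FIRST(A)={a}  FIRST(B)={c}  FIRST(C)={a}

FIRST(S) = ["a", "c"]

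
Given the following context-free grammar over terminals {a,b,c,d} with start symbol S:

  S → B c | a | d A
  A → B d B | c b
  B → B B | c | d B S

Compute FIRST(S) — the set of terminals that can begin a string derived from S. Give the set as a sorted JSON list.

FIRST sets, iterate to fixpoint:
[1]
  A via A→c b: +{c}
  B via B→c: +{c}
  B via B→d B S: +{d}
  S via S→B c: +{c,d}
  S via S→a: +{a}
  FIRST(S)={a,c,d}  FIRST(A)={c}  FIRST(B)={c,d}
[2]
  A via A→B d B: +{d}
  FIRST(S)={a,c,d}  FIRST(A)={c,d}  FIRST(B)={c,d}
[3] done
  FIRST(S)={a,c,d}  FIRST(A)={c,d}  FIRST(B)={c,d}

FIRST(S) = ["a", "c", "d"]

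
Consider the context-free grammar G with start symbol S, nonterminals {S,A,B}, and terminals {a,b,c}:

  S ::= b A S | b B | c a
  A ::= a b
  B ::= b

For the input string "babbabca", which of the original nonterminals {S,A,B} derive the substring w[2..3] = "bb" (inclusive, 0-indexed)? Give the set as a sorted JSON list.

CNF form of G:
  S -> T1 B | T1 X3 | T2 T0
  A -> T0 T1
  B -> b
  T0 -> a
  T1 -> b
  T2 -> c
  X3 -> A S

CYK table (by increasing span) — only the sub-triangle for w[2..3]:
  cell(2,2) b: {B,T1}  orig:{B}
  cell(3,3) b: {B,T1}  orig:{B}
  cell(2,3) bb: {S}

Original NTs in T[2,3] deriving "bb": ["S"]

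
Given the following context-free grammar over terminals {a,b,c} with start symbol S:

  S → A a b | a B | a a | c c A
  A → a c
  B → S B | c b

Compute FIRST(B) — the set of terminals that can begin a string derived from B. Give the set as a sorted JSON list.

FIRST sets, iterate to fixpoint:
pass 1:
  A via A→a c: +{a}
  B via B→c b: +{c}
  S via S→A a b: +{a}
  S via S→c c A: +{c}
  FIRST[S]={a,c}  FIRST[A]={a}  FIRST[B]={c}
pass 2:
  B via B→S B: +{a}
  FIRST[S]={a,c}  FIRST[A]={a}  FIRST[B]={a,c}
pass 3: (no change)
  FIRST[S]={a,c}  FIRST[A]={a}  FIRST[B]={a,c}

FIRST(B) = ["a", "c"]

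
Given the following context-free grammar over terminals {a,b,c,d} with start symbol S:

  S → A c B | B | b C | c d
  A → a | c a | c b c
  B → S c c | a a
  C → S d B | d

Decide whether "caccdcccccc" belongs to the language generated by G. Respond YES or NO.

CNF form of G:
  S -> A X7 | S X8 | T0 T3 | T1 T1 | T2 C
  A -> T0 T1 | T0 X4 | a
  B -> S X5 | T1 T1
  C -> S X6 | d
  T0 -> c
  T1 -> a
  T2 -> b
  T3 -> d
  X4 -> T2 T0
  X5 -> T0 T0
  X6 -> T3 B
  X7 -> T0 B
  X8 -> T0 T0

CYK fill:
  cell(0,0) c: {T0}  orig:{}
  cell(1,1) a: {A,T1}  orig:{A}
  cell(2,2) c: {T0}  orig:{}
  cell(3,3) c: {T0}  orig:{}
  cell(4,4) d: {C,T3}  orig:{C}
  cell(5,5) c: {T0}  orig:{}
  cell(6,6) c: {T0}  orig:{}
  cell(7,7) c: {T0}  orig:{}
  cell(8,8) c: {T0}  orig:{}
  cell(9,9) c: {T0}  orig:{}
  cell(10,10) c: {T0}  orig:{}
  cell(0,1) ca: {A}
  cell(1,2) ac: ∅
  cell(2,3) cc: {X5,X8}  orig:{}
  cell(3,4) cd: {S}
  cell(4,5) dc: ∅
  cell(5,6) cc: {X5,X8}  orig:{}
  cell(6,7) cc: {X5,X8}  orig:{}
  cell(7,8) cc: {X5,X8}  orig:{}
  cell(8,9) cc: {X5,X8}  orig:{}
  cell(9,10) cc: {X5,X8}  orig:{}
  cell(0,2) cac: ∅
  cell(1,3) acc: ∅
  cell(2,4) ccd: ∅
  cell(3,5) cdc: ∅
  cell(4,6) dcc: ∅
  cell(5,7) ccc: ∅
  cell(6,8) ccc: ∅
  cell(7,9) ccc: ∅
  cell(8,10) ccc: ∅
  cell(0,3) cacc: ∅
  cell(1,4) accd: ∅
  cell(2,5) ccdc: ∅
  cell(3,6) cdcc: {B,S}
  cell(4,7) dccc: ∅
  cell(5,8) cccc: ∅
  cell(6,9) cccc: ∅
  cell(7,10) cccc: ∅
  cell(0,4) caccd: ∅
  cell(1,5) accdc: ∅
  cell(2,6) ccdcc: {X7}  orig:{}
  cell(3,7) cdccc: ∅
  cell(4,8) dcccc: ∅
  cell(5,9) ccccc: ∅
  cell(6,10) ccccc: ∅
  cell(0,5) caccdc: ∅
  cell(1,6) accdcc: {S}
  cell(2,7) ccdccc: ∅
  cell(3,8) cdcccc: {B,S}
  cell(4,9) dccccc: ∅
  cell(5,10) cccccc: ∅
  cell(0,6) caccdcc: {S}
  cell(1,7) accdccc: ∅
  cell(2,8) ccdcccc: {X7}  orig:{}
  cell(3,9) cdccccc: ∅
  cell(4,10) dcccccc: ∅
  cell(0,7) caccdccc: ∅
  cell(1,8) accdcccc: {B,S}
  cell(2,9) ccdccccc: ∅
  cell(3,10) cdcccccc: {B,S}
  cell(0,8) caccdcccc: {B,S,X7}  orig:{B,S}
  cell(1,9) accdccccc: ∅
  cell(2,10) ccdcccccc: {X7}  orig:{}
  cell(0,9) caccdccccc: ∅
  cell(1,10) accdcccccc: {B,S}
  cell(0,10) caccdcccccc: {B,S,X7}  orig:{B,S}

S ∈ T[0,10] ⇒ YES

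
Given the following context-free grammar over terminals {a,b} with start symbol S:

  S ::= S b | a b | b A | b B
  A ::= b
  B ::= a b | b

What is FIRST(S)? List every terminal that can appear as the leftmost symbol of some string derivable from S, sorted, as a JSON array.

FIRST iteration:
pass 1:
  A via A→b: +{b}
  B via B→a b: +{a}
  B via B→b: +{b}
  S via S→a b: +{a}
  S via S→b A: +{b}
  FIRST[S]={a,b}  FIRST[A]={b}  FIRST[B]={a,b}
pass 2: done
  FIRST[S]={a,b}  FIRST[A]={b}  FIRST[B]={a,b}

FIRST(S) = ["a", "b"]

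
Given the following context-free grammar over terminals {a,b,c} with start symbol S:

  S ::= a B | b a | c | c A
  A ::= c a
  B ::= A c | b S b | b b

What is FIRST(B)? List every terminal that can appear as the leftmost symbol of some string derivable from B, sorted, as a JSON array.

FIRST iteration:
[1]
  A via A→c a: +{c}
  B via B→A c: +{c}
  B via B→b S b: +{b}
  S via S→a B: +{a}
  S via S→b a: +{b}
  S via S→c: +{c}
  FIRST[S]={a,b,c}  FIRST[A]={c}  FIRST[B]={b,c}
[2] (stable)
  FIRST[S]={a,b,c}  FIRST[A]={c}  FIRST[B]={b,c}

FIRST(B) = ["b", "c"]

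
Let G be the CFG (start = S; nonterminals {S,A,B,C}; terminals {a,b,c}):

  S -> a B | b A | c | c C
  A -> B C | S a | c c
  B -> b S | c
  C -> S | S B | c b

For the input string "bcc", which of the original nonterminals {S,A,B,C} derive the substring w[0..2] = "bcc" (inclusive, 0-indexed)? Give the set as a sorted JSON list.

Convert to CNF:
  S -> T0 B | T1 C | T2 A | c
  A -> B C | S T0 | T1 T1
  B -> T2 S | c
  C -> S B | T0 B | T1 C | T1 T2 | T2 A | c
  T0 -> a
  T1 -> c
  T2 -> b

CYK fill — only the sub-triangle for w[0..2]:
  cell(0,0) b: {T2}  orig:{}
  cell(1,1) c: {B,C,S,T1}  orig:{B,C,S}
  cell(2,2) c: {B,C,S,T1}  orig:{B,C,S}
  cell(0,1) bc: {B}
  cell(1,2) cc: {A,C,S}
  cell(0,2) bcc: {A,B,C,S}

Original NTs in T[0,2] deriving "bcc": ["A", "B", "C", "S"]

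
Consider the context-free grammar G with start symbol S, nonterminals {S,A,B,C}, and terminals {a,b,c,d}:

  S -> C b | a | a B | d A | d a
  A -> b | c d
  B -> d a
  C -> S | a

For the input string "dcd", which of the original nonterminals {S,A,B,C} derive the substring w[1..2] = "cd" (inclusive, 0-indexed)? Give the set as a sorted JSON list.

Convert to CNF:
  S -> C T3 | T1 A | T1 T2 | T2 B | a
  A -> T0 T1 | b
  B -> T1 T2
  C -> C T3 | T1 A | T1 T2 | T2 B | a
  T0 -> c
  T1 -> d
  T2 -> a
  T3 -> b

Fill CYK table bottom-up — only the sub-triangle for w[1..2]:
  cell(1,1) c: {T0}  orig:{}
  cell(2,2) d: {T1}  orig:{}
  cell(1,2) cd: {A}

Original NTs in T[1,2] deriving "cd": ["A"]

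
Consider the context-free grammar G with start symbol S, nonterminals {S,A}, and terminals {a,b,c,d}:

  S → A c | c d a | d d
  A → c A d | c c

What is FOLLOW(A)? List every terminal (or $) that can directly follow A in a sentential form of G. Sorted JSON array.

FIRST iteration:
pass 1:
  A via A→c A d: +{c}
  S via S→A c: +{c}
  S via S→d d: +{d}
  S: {c,d}  A: {c}
pass 2: — fixpoint
  S: {c,d}  A: {c}

FOLLOW sets:
FOLLOW(S) := {$}
pass 1:
  A→c A d: FOLLOW(A) ⊇ FIRST(d) = {d}; new: +{d}
  S→A c: FOLLOW(A) ⊇ FIRST(c) = {c}; new: +{c}
  FOLLOW(S)={$}  FOLLOW(A)={c,d}
pass 2: (no change)
  FOLLOW(S)={$}  FOLLOW(A)={c,d}

FOLLOW(A) = ["c", "d"]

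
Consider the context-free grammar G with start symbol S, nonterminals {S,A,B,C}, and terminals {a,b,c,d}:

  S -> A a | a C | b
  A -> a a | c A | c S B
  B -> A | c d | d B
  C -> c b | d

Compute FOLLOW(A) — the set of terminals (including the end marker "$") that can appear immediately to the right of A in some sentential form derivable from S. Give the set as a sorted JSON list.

FIRST iteration:
round 1:
  A via A→a a: +{a}
  A via A→c A: +{c}
  B via B→A: +{a,c}
  B via B→d B: +{d}
  C via C→c b: +{c}
  C via C→d: +{d}
  S via S→A a: +{a,c}
  S via S→b: +{b}
  S: {a,b,c}  A: {a,c}  B: {a,c,d}  C: {c,d}
round 2: (stable)
  S: {a,b,c}  A: {a,c}  B: {a,c,d}  C: {c,d}

FOLLOW iteration:
seed FOLLOW(S) with $
round 1:
  A→c S B: FOLLOW(S) ⊇ FIRST(B) = {a,c,d}; new: +{a,c,d}
  S→A a: FOLLOW(A) ⊇ FIRST(a) = {a}; new: +{a}
  S→a C: FOLLOW(C) ⊇ FOLLOW(S) ⊇ {$,a,c,d}; new: +{$,a,c,d}
  FOLLOW(S)={$,a,c,d}  FOLLOW(A)={a}  FOLLOW(B)={}  FOLLOW(C)={$,a,c,d}
round 2:
  A→c S B: FOLLOW(B) ⊇ FOLLOW(A) ⊇ {a}; new: +{a}
  FOLLOW(S)={$,a,c,d}  FOLLOW(A)={a}  FOLLOW(B)={a}  FOLLOW(C)={$,a,c,d}
round 3: — fixpoint
  FOLLOW(S)={$,a,c,d}  FOLLOW(A)={a}  FOLLOW(B)={a}  FOLLOW(C)={$,a,c,d}

FOLLOW(A) = ["a"]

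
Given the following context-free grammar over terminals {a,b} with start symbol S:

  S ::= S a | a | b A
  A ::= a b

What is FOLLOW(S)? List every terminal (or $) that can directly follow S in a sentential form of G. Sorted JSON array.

Compute FIRST by fixpoint:
iter 1:
  A via A→a b: +{a}
  S via S→a: +{a}
  S via S→b A: +{b}
  S: {a,b}  A: {a}
iter 2: — fixpoint
  S: {a,b}  A: {a}

Compute FOLLOW by fixpoint:
initialize: $ ∈ FOLLOW(S)
round 1:
  S→S a: FOLLOW(S) ⊇ FIRST(a) = {a}; new: +{a}
  S→b A: FOLLOW(A) ⊇ FOLLOW(S) ⊇ {$,a}; new: +{$,a}
  FOLLOW(S)={$,a}  FOLLOW(A)={$,a}
round 2: (stable)
  FOLLOW(S)={$,a}  FOLLOW(A)={$,a}

FOLLOW(S) = ["$", "a"]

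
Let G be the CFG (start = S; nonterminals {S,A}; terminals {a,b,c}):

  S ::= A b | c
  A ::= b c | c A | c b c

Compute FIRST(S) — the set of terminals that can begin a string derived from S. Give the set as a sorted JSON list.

FIRST sets, iterate to fixpoint:
pass 1:
  A via A→b c: +{b}
  A via A→c A: +{c}
  S via S→A b: +{b,c}
  S: {b,c}  A: {b,c}
pass 2: — fixpoint
  S: {b,c}  A: {b,c}

FIRST(S) = ["b", "c"]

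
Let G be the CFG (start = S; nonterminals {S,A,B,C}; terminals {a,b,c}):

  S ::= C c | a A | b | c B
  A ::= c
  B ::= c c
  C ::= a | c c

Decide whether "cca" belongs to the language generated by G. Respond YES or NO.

Convert to CNF:
  S -> C T0 | T0 B | T1 A | b
  A -> c
  B -> T0 T0
  C -> T0 T0 | a
  T0 -> c
  T1 -> a

CYK table (by increasing span):
  T[0,0] 'c' = {A,T0}  orig:{A}
  T[1,1] 'c' = {A,T0}  orig:{A}
  T[2,2] 'a' = {C,T1}  orig:{C}
  T[0,1] 'cc' = {B,C}
  T[1,2] 'ca' = ∅
  T[0,2] 'cca' = ∅

S ∉ T[0,2] ⇒ NO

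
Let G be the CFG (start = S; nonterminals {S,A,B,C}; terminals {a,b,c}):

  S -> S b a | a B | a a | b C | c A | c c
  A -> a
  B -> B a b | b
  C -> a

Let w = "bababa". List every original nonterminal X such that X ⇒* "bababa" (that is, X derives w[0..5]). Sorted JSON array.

CNF form of G:
  S -> S X4 | T0 B | T0 T0 | T1 C | T2 A | T2 T2
  A -> a
  B -> B X3 | b
  C -> a
  T0 -> a
  T1 -> b
  T2 -> c
  X3 -> T0 T1
  X4 -> T1 T0

Fill CYK table bottom-up — only the sub-triangle for w[0..5]:
  [0..0]={B,T1}  "b"  orig:{B}
  [1..1]={A,C,T0}  "a"  orig:{A,C}
  [2..2]={B,T1}  "b"  orig:{B}
  [3..3]={A,C,T0}  "a"  orig:{A,C}
  [4..4]={B,T1}  "b"  orig:{B}
  [5..5]={A,C,T0}  "a"  orig:{A,C}
  [0..1]={S,X4}  "ba"  orig:{S}
  [1..2]={S,X3}  "ab"  orig:{S}
  [2..3]={S,X4}  "ba"  orig:{S}
  [3..4]={S,X3}  "ab"  orig:{S}
  [4..5]={S,X4}  "ba"  orig:{S}
  [0..2]={B}  "bab"
  [1..3]=∅  "aba"
  [2..4]={B}  "bab"
  [3..5]=∅  "aba"
  [0..3]={S}  "baba"
  [1..4]={S}  "abab"
  [2..5]={S}  "baba"
  [0..4]={B}  "babab"
  [1..5]=∅  "ababa"
  [0..5]={S}  "bababa"

Original NTs in T[0,5] deriving "bababa": ["S"]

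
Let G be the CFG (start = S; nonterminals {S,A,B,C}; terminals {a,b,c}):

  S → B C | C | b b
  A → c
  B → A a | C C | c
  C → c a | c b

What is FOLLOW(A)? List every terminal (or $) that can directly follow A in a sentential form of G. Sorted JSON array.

FIRST sets, iterate to fixpoint:
[1]
  A via A→c: +{c}
  B via B→A a: +{c}
  C via C→c a: +{c}
  S via S→B C: +{c}
  S via S→b b: +{b}
  S: {b,c}  A: {c}  B: {c}  C: {c}
[2] (no change)
  S: {b,c}  A: {c}  B: {c}  C: {c}

Compute FOLLOW by fixpoint:
seed FOLLOW(S) with $
iter 1:
  B→A a: FOLLOW(A) ⊇ FIRST(a) = {a}; new: +{a}
  B→C C: FOLLOW(C) ⊇ FIRST(C) = {c}; new: +{c}
  S→B C: FOLLOW(B) ⊇ FIRST(C) = {c}; new: +{c}
  S→B C: FOLLOW(C) ⊇ FOLLOW(S) ⊇ {$}; new: +{$}
  S: {$}  A: {a}  B: {c}  C: {$,c}
iter 2: (stable)
  S: {$}  A: {a}  B: {c}  C: {$,c}

FOLLOW(A) = ["a"]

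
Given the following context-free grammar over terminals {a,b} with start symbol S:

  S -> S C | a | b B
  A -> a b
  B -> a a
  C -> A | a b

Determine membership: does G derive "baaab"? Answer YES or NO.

Convert to CNF:
  S -> S C | T1 B | a
  A -> T0 T1
  B -> T0 T0
  C -> T0 T1
  T0 -> a
  T1 -> b

CYK table (by increasing span):
  cell(0,0) b: {T1}  orig:{}
  cell(1,1) a: {S,T0}  orig:{S}
  cell(2,2) a: {S,T0}  orig:{S}
  cell(3,3) a: {S,T0}  orig:{S}
  cell(4,4) b: {T1}  orig:{}
  cell(0,1) ba: ∅
  cell(1,2) aa: {B}
  cell(2,3) aa: {B}
  cell(3,4) ab: {A,C}
  cell(0,2) baa: {S}
  cell(1,3) aaa: ∅
  cell(2,4) aab: {S}
  cell(0,3) baaa: ∅
  cell(1,4) aaab: ∅
  cell(0,4) baaab: {S}

S ∈ T[0,4] ⇒ YES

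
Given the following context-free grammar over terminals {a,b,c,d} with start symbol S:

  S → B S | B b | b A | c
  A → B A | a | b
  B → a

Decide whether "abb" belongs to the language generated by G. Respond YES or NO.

CNF form of G:
  S -> B S | B T0 | T0 A | c
  A -> B A | a | b
  B -> a
  T0 -> b

CYK table (by increasing span):
  cell(0,0) a: {A,B}
  cell(1,1) b: {A,T0}  orig:{A}
  cell(2,2) b: {A,T0}  orig:{A}
  cell(0,1) ab: {A,S}
  cell(1,2) bb: {S}
  cell(0,2) abb: {S}

S ∈ T[0,2] ⇒ YES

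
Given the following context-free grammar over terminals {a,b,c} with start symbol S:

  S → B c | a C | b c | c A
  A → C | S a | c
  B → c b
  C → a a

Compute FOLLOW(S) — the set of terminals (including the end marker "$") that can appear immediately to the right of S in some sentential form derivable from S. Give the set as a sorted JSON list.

FIRST sets, iterate to fixpoint:
pass 1:
  A via A→c: +{c}
  B via B→c b: +{c}
  C via C→a a: +{a}
  S via S→B c: +{c}
  S via S→a C: +{a}
  S via S→b c: +{b}
  FIRST[S]={a,b,c}  FIRST[A]={c}  FIRST[B]={c}  FIRST[C]={a}
pass 2:
  A via A→C: +{a}
  A via A→S a: +{b}
  FIRST[S]={a,b,c}  FIRST[A]={a,b,c}  FIRST[B]={c}  FIRST[C]={a}
pass 3: — fixpoint
  FIRST[S]={a,b,c}  FIRST[A]={a,b,c}  FIRST[B]={c}  FIRST[C]={a}

FOLLOW iteration:
seed FOLLOW(S) with $
[1]
  A→S a: FOLLOW(S) ⊇ FIRST(a) = {a}; new: +{a}
  S→B c: FOLLOW(B) ⊇ FIRST(c) = {c}; new: +{c}
  S→a C: FOLLOW(C) ⊇ FOLLOW(S) ⊇ {$,a}; new: +{$,a}
  S→c A: FOLLOW(A) ⊇ FOLLOW(S) ⊇ {$,a}; new: +{$,a}
  S: {$,a}  A: {$,a}  B: {c}  C: {$,a}
[2] — fixpoint
  S: {$,a}  A: {$,a}  B: {c}  C: {$,a}

FOLLOW(S) = ["$", "a"]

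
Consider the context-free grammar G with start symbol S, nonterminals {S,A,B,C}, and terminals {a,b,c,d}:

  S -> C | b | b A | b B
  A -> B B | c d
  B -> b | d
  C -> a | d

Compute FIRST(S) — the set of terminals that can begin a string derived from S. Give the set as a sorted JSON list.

FIRST sets, iterate to fixpoint:
pass 1:
  A via A→c d: +{c}
  B via B→b: +{b}
  B via B→d: +{d}
  C via C→a: +{a}
  C via C→d: +{d}
  S via S→C: +{a,d}
  S via S→b: +{b}
  S: {a,b,d}  A: {c}  B: {b,d}  C: {a,d}
pass 2:
  A via A→B B: +{b,d}
  S: {a,b,d}  A: {b,c,d}  B: {b,d}  C: {a,d}
pass 3: (no change)
  S: {a,b,d}  A: {b,c,d}  B: {b,d}  C: {a,d}

FIRST(S) = ["a", "b", "d"]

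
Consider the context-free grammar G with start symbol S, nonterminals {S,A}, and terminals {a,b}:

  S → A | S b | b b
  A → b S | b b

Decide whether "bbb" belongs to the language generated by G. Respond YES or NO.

Convert to CNF:
  S -> S T0 | T0 S | T0 T0
  A -> T0 S | T0 T0
  T0 -> b

CYK table (by increasing span):
  [0..0]={T0}  "b"  orig:{}
  [1..1]={T0}  "b"  orig:{}
  [2..2]={T0}  "b"  orig:{}
  [0..1]={A,S}  "bb"
  [1..2]={A,S}  "bb"
  [0..2]={A,S}  "bbb"

S ∈ T[0,2] ⇒ YES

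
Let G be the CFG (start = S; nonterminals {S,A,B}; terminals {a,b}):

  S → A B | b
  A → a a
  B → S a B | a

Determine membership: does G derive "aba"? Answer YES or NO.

CNF form of G:
  S -> A B | b
  A -> T0 T0
  B -> S X1 | a
  T0 -> a
  X1 -> T0 B

Fill CYK table bottom-up:
  T[0,0] 'a' = {B,T0}  orig:{B}
  T[1,1] 'b' = {S}
  T[2,2] 'a' = {B,T0}  orig:{B}
  T[0,1] 'ab' = ∅
  T[1,2] 'ba' = ∅
  T[0,2] 'aba' = ∅

S ∉ T[0,2] ⇒ NO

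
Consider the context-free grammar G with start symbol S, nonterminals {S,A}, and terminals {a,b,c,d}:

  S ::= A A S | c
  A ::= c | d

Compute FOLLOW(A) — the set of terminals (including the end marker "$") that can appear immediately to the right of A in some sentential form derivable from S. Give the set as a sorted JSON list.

FIRST sets, iterate to fixpoint:
iter 1:
  A via A→c: +{c}
  A via A→d: +{d}
  S via S→A A S: +{c,d}
  FIRST[S]={c,d}  FIRST[A]={c,d}
iter 2: (stable)
  FIRST[S]={c,d}  FIRST[A]={c,d}

FOLLOW sets:
seed FOLLOW(S) with $
iter 1:
  S→A A S: FOLLOW(A) ⊇ FIRST(A) = {c,d}; new: +{c,d}
  S: {$}  A: {c,d}
iter 2: (no change)
  S: {$}  A: {c,d}

FOLLOW(A) = ["c", "d"]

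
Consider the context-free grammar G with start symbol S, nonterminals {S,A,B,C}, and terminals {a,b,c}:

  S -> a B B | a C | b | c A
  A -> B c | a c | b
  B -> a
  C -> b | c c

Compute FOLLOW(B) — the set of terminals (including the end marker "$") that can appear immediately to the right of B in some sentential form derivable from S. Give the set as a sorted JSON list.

FIRST sets, iterate to fixpoint:
pass 1:
  A via A→a c: +{a}
  A via A→b: +{b}
  B via B→a: +{a}
  C via C→b: +{b}
  C via C→c c: +{c}
  S via S→a B B: +{a}
  S via S→b: +{b}
  S via S→c A: +{c}
  FIRST[S]={a,b,c}  FIRST[A]={a,b}  FIRST[B]={a}  FIRST[C]={b,c}
pass 2: (stable)
  FIRST[S]={a,b,c}  FIRST[A]={a,b}  FIRST[B]={a}  FIRST[C]={b,c}

Compute FOLLOW by fixpoint:
initialize: $ ∈ FOLLOW(S)
pass 1:
  A→B c: FOLLOW(B) ⊇ FIRST(c) = {c}; new: +{c}
  S→a B B: FOLLOW(B) ⊇ FIRST(B) = {a}; new: +{a}
  S→a B B: FOLLOW(B) ⊇ FOLLOW(S) ⊇ {$}; new: +{$}
  S→a C: FOLLOW(C) ⊇ FOLLOW(S) ⊇ {$}; new: +{$}
  S→c A: FOLLOW(A) ⊇ FOLLOW(S) ⊇ {$}; new: +{$}
  FOLLOW(S)={$}  FOLLOW(A)={$}  FOLLOW(B)={$,a,c}  FOLLOW(C)={$}
pass 2: (stable)
  FOLLOW(S)={$}  FOLLOW(A)={$}  FOLLOW(B)={$,a,c}  FOLLOW(C)={$}

FOLLOW(B) = ["$", "a", "c"]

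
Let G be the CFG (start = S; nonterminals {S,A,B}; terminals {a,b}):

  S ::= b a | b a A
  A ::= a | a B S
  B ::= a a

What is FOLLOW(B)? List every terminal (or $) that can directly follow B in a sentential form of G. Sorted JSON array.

Compute FIRST by fixpoint:
round 1:
  A via A→a: +{a}
  B via B→a a: +{a}
  S via S→b a: +{b}
  S: {b}  A: {a}  B: {a}
round 2: — fixpoint
  S: {b}  A: {a}  B: {a}

FOLLOW sets:
FOLLOW(S) := {$}
iter 1:
  A→a B S: FOLLOW(B) ⊇ FIRST(S) = {b}; new: +{b}
  S→b a A: FOLLOW(A) ⊇ FOLLOW(S) ⊇ {$}; new: +{$}
  S: {$}  A: {$}  B: {b}
iter 2: done
  S: {$}  A: {$}  B: {b}

FOLLOW(B) = ["b"]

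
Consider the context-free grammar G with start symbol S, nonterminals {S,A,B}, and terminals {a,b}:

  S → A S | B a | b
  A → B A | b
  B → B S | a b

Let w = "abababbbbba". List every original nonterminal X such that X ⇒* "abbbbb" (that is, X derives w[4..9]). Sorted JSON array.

CNF form of G:
  S -> A S | B T0 | b
  A -> B A | b
  B -> B S | T0 T1
  T0 -> a
  T1 -> b

CYK table (by increasing span) (cells [i..j] with 4 ≤ i ≤ j ≤ 9 only):
  [4..4]={T0}  "a"  orig:{}
  [5..5]={A,S,T1}  "b"  orig:{A,S}
  [6..6]={A,S,T1}  "b"  orig:{A,S}
  [7..7]={A,S,T1}  "b"  orig:{A,S}
  [8..8]={A,S,T1}  "b"  orig:{A,S}
  [9..9]={A,S,T1}  "b"  orig:{A,S}
  [4..5]={B}  "ab"
  [5..6]={S}  "bb"
  [6..7]={S}  "bb"
  [7..8]={S}  "bb"
  [8..9]={S}  "bb"
  [4..6]={A,B}  "abb"
  [5..7]={S}  "bbb"
  [6..8]={S}  "bbb"
  [7..9]={S}  "bbb"
  [4..7]={A,B,S}  "abbb"
  [5..8]={S}  "bbbb"
  [6..9]={S}  "bbbb"
  [4..8]={A,B,S}  "abbbb"
  [5..9]={S}  "bbbbb"
  [4..9]={A,B,S}  "abbbbb"

Original NTs in T[4,9] deriving "abbbbb": ["A", "B", "S"]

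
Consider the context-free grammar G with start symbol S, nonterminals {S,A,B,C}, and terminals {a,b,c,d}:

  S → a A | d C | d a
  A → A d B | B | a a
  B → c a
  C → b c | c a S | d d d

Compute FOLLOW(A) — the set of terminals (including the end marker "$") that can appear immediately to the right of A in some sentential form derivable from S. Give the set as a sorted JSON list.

Compute FIRST by fixpoint:
pass 1:
  A via A→a a: +{a}
  B via B→c a: +{c}
  C via C→b c: +{b}
  C via C→c a S: +{c}
  C via C→d d d: +{d}
  S via S→a A: +{a}
  S via S→d C: +{d}
  FIRST(S)={a,d}  FIRST(A)={a}  FIRST(B)={c}  FIRST(C)={b,c,d}
pass 2:
  A via A→B: +{c}
  FIRST(S)={a,d}  FIRST(A)={a,c}  FIRST(B)={c}  FIRST(C)={b,c,d}
pass 3: (no change)
  FIRST(S)={a,d}  FIRST(A)={a,c}  FIRST(B)={c}  FIRST(C)={b,c,d}

FOLLOW iteration:
seed FOLLOW(S) with $
[1]
  A→A d B: FOLLOW(A) ⊇ FIRST(d) = {d}; new: +{d}
  A→A d B: FOLLOW(B) ⊇ FOLLOW(A) ⊇ {d}; new: +{d}
  S→a A: FOLLOW(A) ⊇ FOLLOW(S) ⊇ {$}; new: +{$}
  S→d C: FOLLOW(C) ⊇ FOLLOW(S) ⊇ {$}; new: +{$}
  FOLLOW(S)={$}  FOLLOW(A)={$,d}  FOLLOW(B)={d}  FOLLOW(C)={$}
[2]
  A→A d B: FOLLOW(B) ⊇ FOLLOW(A) ⊇ {$,d}; new: +{$}
  FOLLOW(S)={$}  FOLLOW(A)={$,d}  FOLLOW(B)={$,d}  FOLLOW(C)={$}
[3] done
  FOLLOW(S)={$}  FOLLOW(A)={$,d}  FOLLOW(B)={$,d}  FOLLOW(C)={$}

FOLLOW(A) = ["$", "d"]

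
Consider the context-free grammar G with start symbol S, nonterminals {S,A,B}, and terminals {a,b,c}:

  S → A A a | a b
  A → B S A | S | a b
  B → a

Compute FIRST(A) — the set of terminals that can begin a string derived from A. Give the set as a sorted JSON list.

FIRST sets, iterate to fixpoint:
round 1:
  A via A→a b: +{a}
  B via B→a: +{a}
  S via S→A A a: +{a}
  FIRST[S]={a}  FIRST[A]={a}  FIRST[B]={a}
round 2: (no change)
  FIRST[S]={a}  FIRST[A]={a}  FIRST[B]={a}

FIRST(A) = ["a"]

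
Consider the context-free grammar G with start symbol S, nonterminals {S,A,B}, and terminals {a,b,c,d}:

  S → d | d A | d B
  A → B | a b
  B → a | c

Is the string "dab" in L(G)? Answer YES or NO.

CNF form of G:
  S -> T2 A | T2 B | d
  A -> T0 T1 | a | c
  B -> a | c
  T0 -> a
  T1 -> b
  T2 -> d

Fill CYK table bottom-up:
  cell(0,0) d: {S,T2}  orig:{S}
  cell(1,1) a: {A,B,T0}  orig:{A,B}
  cell(2,2) b: {T1}  orig:{}
  cell(0,1) da: {S}
  cell(1,2) ab: {A}
  cell(0,2) dab: {S}

S ∈ T[0,2] ⇒ YES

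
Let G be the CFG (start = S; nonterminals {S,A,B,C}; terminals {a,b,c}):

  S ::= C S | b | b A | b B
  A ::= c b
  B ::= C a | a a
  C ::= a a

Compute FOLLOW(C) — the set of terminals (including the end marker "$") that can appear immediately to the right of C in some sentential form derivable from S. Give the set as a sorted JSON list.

FIRST iteration:
[1]
  A via A→c b: +{c}
  B via B→a a: +{a}
  C via C→a a: +{a}
  S via S→C S: +{a}
  S via S→b: +{b}
  S: {a,b}  A: {c}  B: {a}  C: {a}
[2] done
  S: {a,b}  A: {c}  B: {a}  C: {a}

FOLLOW iteration:
initialize: $ ∈ FOLLOW(S)
iter 1:
  B→C a: FOLLOW(C) ⊇ FIRST(a) = {a}; new: +{a}
  S→C S: FOLLOW(C) ⊇ FIRST(S) = {a,b}; new: +{b}
  S→b A: FOLLOW(A) ⊇ FOLLOW(S) ⊇ {$}; new: +{$}
  S→b B: FOLLOW(B) ⊇ FOLLOW(S) ⊇ {$}; new: +{$}
  FOLLOW[S]={$}  FOLLOW[A]={$}  FOLLOW[B]={$}  FOLLOW[C]={a,b}
iter 2: — fixpoint
  FOLLOW[S]={$}  FOLLOW[A]={$}  FOLLOW[B]={$}  FOLLOW[C]={a,b}

FOLLOW(C) = ["a", "b"]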